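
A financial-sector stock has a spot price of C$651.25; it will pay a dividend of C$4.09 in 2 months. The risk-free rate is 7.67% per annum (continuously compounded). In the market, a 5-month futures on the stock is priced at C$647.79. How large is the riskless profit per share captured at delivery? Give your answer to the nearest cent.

C$20.44 per share

PV(dividends) I = 4.09·e^(−0.0767·2/12) = 4.0380
Fair futures F* = (S − I)·e^(rT) = (651.25 − 4.0380)·e^0.031958 = 647.2120 × 1.032474 = 668.2296
Market C$647.79 < fair 668.2296: forward underpriced → reverse cash-and-carry (short the stock, invest proceeds at r, pay the dividends, go long the forward).
Profit at T = |F_mkt − F*| = |647.79 − 668.2296| = C$20.44 per share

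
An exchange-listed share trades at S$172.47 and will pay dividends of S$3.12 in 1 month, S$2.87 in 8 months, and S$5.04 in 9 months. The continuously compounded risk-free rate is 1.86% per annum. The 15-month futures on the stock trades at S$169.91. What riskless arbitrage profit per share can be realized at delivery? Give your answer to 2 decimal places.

PV(dividends) I = 3.12·e^(−0.0186·1/12) + 2.87·e^(−0.0186·8/12) + 5.04·e^(−0.0186·9/12) = 10.9200
Fair futures F* = (S − I)·e^(rT) = (172.47 − 10.9200)·e^0.023250 = 161.5500 × 1.023522 = 165.3500
Market S$169.91 > fair 165.3500: forward overpriced → cash-and-carry (borrow at r, buy the stock and collect the dividends, short the forward).
Profit at T = |F_mkt − F*| = |169.91 − 165.3500| = S$4.56 per share

S$4.56 per share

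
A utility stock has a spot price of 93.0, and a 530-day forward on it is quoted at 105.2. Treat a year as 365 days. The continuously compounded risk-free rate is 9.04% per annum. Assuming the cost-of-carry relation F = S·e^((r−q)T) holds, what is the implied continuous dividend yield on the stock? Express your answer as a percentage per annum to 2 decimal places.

0.55%

From F = S·e^((r−q)T): (r − q) = ln(F/S)/T
ln(105.2/93.0) = ln(1.131183) = 0.123264
(r − q) = 0.123264 / (530/365) = 0.084889
q = r − ln(F/S)/T = 0.0904 − 0.084889 = 0.005511
q = 0.55%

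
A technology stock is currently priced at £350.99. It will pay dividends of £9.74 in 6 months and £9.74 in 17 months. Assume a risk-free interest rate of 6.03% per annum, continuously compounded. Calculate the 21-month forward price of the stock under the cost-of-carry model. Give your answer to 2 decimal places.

£369.61

PV(dividends) I = 9.74·e^(−0.0603·6/12) + 9.74·e^(−0.0603·17/12)
I = 9.4507 + 8.9425 = 18.3932
F = (S − I)·e^(rT) = (350.99 − 18.3932) · e^(0.0603·21/12)
= 332.5968 · e^0.105525 = 332.5968 × 1.111294 = £369.61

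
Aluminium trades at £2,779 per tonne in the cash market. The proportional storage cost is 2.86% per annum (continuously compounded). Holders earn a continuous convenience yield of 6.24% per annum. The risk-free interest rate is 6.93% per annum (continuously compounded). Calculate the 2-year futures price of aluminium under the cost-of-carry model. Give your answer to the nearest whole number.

Net carry = r + u − y = 0.0693 + 0.0286 − 0.0624 = 0.0355
F = S·e^((r+u−y)T) = 2779 · e^(0.0355 × 2) = 2779 · e^0.071000
= 2779 × 1.073581 = £2,983 per tonne

£2,983 per tonne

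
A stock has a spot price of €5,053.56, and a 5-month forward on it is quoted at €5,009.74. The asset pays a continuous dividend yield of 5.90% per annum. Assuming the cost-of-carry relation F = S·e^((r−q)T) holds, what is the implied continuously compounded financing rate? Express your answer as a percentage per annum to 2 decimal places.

3.81%

From F = S·e^((r−q)T): (r − q) = ln(F/S)/T
ln(5009.74/5053.56) = ln(0.991329) = -0.008709
(r − q) = -0.008709 / (5/12) = -0.020902
r = ln(F/S)/T + q = -0.020902 + 0.0590 = 0.038098
r = 3.81%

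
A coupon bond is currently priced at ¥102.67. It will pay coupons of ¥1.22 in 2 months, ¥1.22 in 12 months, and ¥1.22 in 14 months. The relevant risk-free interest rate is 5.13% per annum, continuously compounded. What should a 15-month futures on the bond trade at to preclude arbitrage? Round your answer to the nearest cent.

¥105.72

PV(coupons) I = 1.22·e^(−0.0513·2/12) + 1.22·e^(−0.0513·12/12) + 1.22·e^(−0.0513·14/12)
I = 1.2096 + 1.1590 + 1.1491 = 3.5177
F = (S − I)·e^(rT) = (102.67 − 3.5177) · e^(0.0513·15/12)
= 99.1523 · e^0.064125 = 99.1523 × 1.066226 = ¥105.72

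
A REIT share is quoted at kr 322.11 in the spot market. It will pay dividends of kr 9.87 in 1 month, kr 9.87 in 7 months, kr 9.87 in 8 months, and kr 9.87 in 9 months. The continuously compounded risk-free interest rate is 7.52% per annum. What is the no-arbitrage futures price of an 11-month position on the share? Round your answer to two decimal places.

PV(dividends) I = 9.87·e^(−0.0752·1/12) + 9.87·e^(−0.0752·7/12) + 9.87·e^(−0.0752·8/12) + 9.87·e^(−0.0752·9/12)
I = 9.8083 + 9.4464 + 9.3874 + 9.3287 = 37.9708
F = (S − I)·e^(rT) = (322.11 − 37.9708) · e^(0.0752·11/12)
= 284.1392 · e^0.068933 = 284.1392 × 1.071364 = kr 304.42

kr 304.42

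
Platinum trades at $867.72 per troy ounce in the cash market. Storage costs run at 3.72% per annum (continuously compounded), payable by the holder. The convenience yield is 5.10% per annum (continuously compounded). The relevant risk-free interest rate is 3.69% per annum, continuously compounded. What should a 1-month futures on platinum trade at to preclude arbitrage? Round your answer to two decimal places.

Net carry = r + u − y = 0.0369 + 0.0372 − 0.0510 = 0.0231
F = S·e^((r+u−y)T) = 867.72 · e^(0.0231 × 1/12) = 867.72 · e^0.001925
= 867.72 × 1.001927 = $869.39 per troy ounce

$869.39 per troy ounce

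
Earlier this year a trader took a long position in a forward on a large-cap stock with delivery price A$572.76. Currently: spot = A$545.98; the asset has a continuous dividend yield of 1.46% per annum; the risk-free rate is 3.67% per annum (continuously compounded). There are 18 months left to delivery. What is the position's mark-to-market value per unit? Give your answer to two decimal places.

-A$7.93

Current fair forward for the remaining 18 months: F = S·e^((r − q)·T), (r − q) = 0.0367 − 0.0146 = 0.0221
F = 545.98 · e^(0.0221 × 18/12) = 545.98 × 1.033706 = 564.3828
Value of long forward = (F − K)·e^(−rT) = (564.3828 − 572.76) · e^(−0.0367·18/12)
= -8.3772 × 0.946438 = -7.93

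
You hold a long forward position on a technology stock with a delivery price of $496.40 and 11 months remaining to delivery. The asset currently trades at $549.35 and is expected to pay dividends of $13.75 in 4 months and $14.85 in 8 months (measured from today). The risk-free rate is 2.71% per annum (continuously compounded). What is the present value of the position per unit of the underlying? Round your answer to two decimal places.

$36.92

PV(remaining dividends) I = 13.75·e^(−0.0271·4/12) + 14.85·e^(−0.0271·8/12) = 28.2105
Current forward F = (S − I)·e^(rT) = (549.35 − 28.2105)·e^(0.0271·11/12) = 521.1395 × 1.025153 = 534.2477
Value (long) = (F − K)·e^(−rT) = (534.2477 − 496.40) × 0.975464 = 36.9191
Value = $36.92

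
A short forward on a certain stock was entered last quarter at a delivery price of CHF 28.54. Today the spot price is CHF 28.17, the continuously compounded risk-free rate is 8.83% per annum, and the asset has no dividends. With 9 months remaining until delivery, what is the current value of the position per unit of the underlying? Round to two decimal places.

Current fair forward for the remaining 9 months: F = S·e^(r·T), r = 0.0883
F = 28.17 · e^(0.0883 × 9/12) = 28.17 × 1.068467 = 30.0987
Value of long forward = (F − K)·e^(−rT) = (30.0987 − 28.54) · e^(−0.0883·9/12)
= 1.5587 × 0.935920 = 1.46
Short position value = −(long value) = -CHF 1.46

-CHF 1.46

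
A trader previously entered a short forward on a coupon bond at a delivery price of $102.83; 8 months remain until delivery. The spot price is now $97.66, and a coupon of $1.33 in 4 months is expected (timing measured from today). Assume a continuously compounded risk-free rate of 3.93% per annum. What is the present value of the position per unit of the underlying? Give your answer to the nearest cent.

$3.82

PV(remaining coupons) I = 1.33·e^(−0.0393·4/12) = 1.3127
Current forward F = (S − I)·e^(rT) = (97.66 − 1.3127)·e^(0.0393·8/12) = 96.3473 × 1.026546 = 98.9049
Value (long) = (F − K)·e^(−rT) = (98.9049 − 102.83) × 0.974140 = -3.8236
Short position value = −(long value) = $3.82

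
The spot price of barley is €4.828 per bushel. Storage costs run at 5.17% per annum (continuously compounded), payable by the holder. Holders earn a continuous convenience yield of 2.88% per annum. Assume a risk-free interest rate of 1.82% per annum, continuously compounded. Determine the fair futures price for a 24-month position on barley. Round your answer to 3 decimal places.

€5.242 per bushel

Net carry = r + u − y = 0.0182 + 0.0517 − 0.0288 = 0.0411
F = S·e^((r+u−y)T) = 4.828 · e^(0.0411 × 24/12) = 4.828 · e^0.082200
= 4.828 × 1.085673 = €5.242 per bushel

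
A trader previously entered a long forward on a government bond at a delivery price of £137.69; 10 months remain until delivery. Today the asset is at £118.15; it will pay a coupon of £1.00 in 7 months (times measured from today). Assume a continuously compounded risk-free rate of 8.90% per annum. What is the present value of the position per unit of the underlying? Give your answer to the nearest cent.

PV(remaining coupons) I = 1.00·e^(−0.0890·7/12) = 0.9494
Current forward F = (S − I)·e^(rT) = (118.15 − 0.9494)·e^(0.0890·10/12) = 117.2006 × 1.076986 = 126.2234
Value (long) = (F − K)·e^(−rT) = (126.2234 − 137.69) × 0.928517 = -10.6469
Value = -£10.65

-£10.65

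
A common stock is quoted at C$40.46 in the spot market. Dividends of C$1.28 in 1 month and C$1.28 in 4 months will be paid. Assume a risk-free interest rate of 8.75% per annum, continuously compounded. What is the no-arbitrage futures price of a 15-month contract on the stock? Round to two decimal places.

C$42.33

PV(dividends) I = 1.28·e^(−0.0875·1/12) + 1.28·e^(−0.0875·4/12)
I = 1.2707 + 1.2432 = 2.5139
F = (S − I)·e^(rT) = (40.46 − 2.5139) · e^(0.0875·15/12)
= 37.9461 · e^0.109375 = 37.9461 × 1.115581 = C$42.33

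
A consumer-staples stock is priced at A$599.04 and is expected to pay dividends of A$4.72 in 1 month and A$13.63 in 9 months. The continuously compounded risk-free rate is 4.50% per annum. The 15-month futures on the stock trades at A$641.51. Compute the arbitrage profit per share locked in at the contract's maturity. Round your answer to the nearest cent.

A$26.72 per share

PV(dividends) I = 4.72·e^(−0.0450·1/12) + 13.63·e^(−0.0450·9/12) = 17.8800
Fair futures F* = (S − I)·e^(rT) = (599.04 − 17.8800)·e^0.056250 = 581.1600 × 1.057862 = 614.7871
Market A$641.51 > fair 614.7871: forward overpriced → cash-and-carry (borrow at r, buy the stock and collect the dividends, short the forward).
Profit at T = |F_mkt − F*| = |641.51 − 614.7871| = A$26.72 per share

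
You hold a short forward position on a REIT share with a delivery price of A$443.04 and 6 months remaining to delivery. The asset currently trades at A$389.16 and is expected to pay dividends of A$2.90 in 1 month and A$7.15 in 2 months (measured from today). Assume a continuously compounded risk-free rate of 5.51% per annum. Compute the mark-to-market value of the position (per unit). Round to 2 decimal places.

PV(remaining dividends) I = 2.90·e^(−0.0551·1/12) + 7.15·e^(−0.0551·2/12) = 9.9714
Current forward F = (S − I)·e^(rT) = (389.16 − 9.9714)·e^(0.0551·6/12) = 379.1886 × 1.027933 = 389.7805
Value (long) = (F − K)·e^(−rT) = (389.7805 − 443.04) × 0.972826 = -51.8122
Short position value = −(long value) = A$51.81

A$51.81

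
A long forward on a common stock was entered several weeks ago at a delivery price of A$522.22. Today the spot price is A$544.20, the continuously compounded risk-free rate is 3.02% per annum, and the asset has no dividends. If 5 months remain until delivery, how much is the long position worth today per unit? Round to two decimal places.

A$28.51

Current fair forward for the remaining 5 months: F = S·e^(r·T), r = 0.0302
F = 544.20 · e^(0.0302 × 5/12) = 544.20 × 1.012663 = 551.0912
Value of long forward = (F − K)·e^(−rT) = (551.0912 − 522.22) · e^(−0.0302·5/12)
= 28.8712 × 0.987496 = 28.51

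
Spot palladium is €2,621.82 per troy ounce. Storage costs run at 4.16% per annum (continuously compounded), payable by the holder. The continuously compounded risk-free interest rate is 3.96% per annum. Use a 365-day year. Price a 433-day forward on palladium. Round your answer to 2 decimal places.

Net carry = r + u − y = 0.0396 + 0.0416 − 0.0000 = 0.0812
F = S·e^((r+u−y)T) = 2621.82 · e^(0.0812 × 433/365) = 2621.82 · e^0.09632767
= 2621.82 × 1.10111981 = €2,886.94 per troy ounce

€2,886.94 per troy ounce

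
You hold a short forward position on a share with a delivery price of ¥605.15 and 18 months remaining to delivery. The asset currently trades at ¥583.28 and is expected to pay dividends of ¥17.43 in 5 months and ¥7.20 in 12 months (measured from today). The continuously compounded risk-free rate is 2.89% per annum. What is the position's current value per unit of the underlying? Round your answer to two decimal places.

PV(remaining dividends) I = 17.43·e^(−0.0289·5/12) + 7.20·e^(−0.0289·12/12) = 24.2163
Current forward F = (S − I)·e^(rT) = (583.28 − 24.2163)·e^(0.0289·18/12) = 559.0637 × 1.044303 = 583.8319
Value (long) = (F − K)·e^(−rT) = (583.8319 − 605.15) × 0.957576 = -20.4137
Short position value = −(long value) = ¥20.41

¥20.41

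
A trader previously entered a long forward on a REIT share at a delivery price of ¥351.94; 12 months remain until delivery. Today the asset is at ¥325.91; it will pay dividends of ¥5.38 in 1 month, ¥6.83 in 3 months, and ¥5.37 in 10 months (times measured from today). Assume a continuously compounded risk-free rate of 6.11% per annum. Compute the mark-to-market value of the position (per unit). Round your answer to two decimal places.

-¥22.35

PV(remaining dividends) I = 5.38·e^(−0.0611·1/12) + 6.83·e^(−0.0611·3/12) + 5.37·e^(−0.0611·10/12) = 17.1826
Current forward F = (S − I)·e^(rT) = (325.91 − 17.1826)·e^(0.0611·12/12) = 308.7274 × 1.063005 = 328.1788
Value (long) = (F − K)·e^(−rT) = (328.1788 − 351.94) × 0.940729 = -22.3528
Value = -¥22.35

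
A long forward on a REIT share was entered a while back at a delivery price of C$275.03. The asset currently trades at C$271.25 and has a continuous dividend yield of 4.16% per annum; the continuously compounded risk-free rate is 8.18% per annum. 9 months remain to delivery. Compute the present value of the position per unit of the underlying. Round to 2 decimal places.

Current fair forward for the remaining 9 months: F = S·e^((r − q)·T), (r − q) = 0.0818 − 0.0416 = 0.0402
F = 271.25 · e^(0.0402 × 9/12) = 271.25 × 1.030609 = 279.5527
Value of long forward = (F − K)·e^(−rT) = (279.5527 − 275.03) · e^(−0.0818·9/12)
= 4.5227 × 0.940494 = 4.25

C$4.25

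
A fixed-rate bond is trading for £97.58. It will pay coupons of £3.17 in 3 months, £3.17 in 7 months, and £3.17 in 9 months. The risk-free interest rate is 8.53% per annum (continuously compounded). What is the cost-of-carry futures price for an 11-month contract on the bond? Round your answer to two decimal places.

£95.68

PV(coupons) I = 3.17·e^(−0.0853·3/12) + 3.17·e^(−0.0853·7/12) + 3.17·e^(−0.0853·9/12)
I = 3.1031 + 3.0161 + 2.9736 = 9.0928
F = (S − I)·e^(rT) = (97.58 − 9.0928) · e^(0.0853·11/12)
= 88.4872 · e^0.078192 = 88.4872 × 1.081330 = £95.68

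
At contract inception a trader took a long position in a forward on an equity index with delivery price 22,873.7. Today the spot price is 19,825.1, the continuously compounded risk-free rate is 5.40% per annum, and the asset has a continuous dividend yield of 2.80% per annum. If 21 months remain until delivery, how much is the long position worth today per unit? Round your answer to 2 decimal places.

Current fair forward for the remaining 21 months: F = S·e^((r − q)·T), (r − q) = 0.0540 − 0.0280 = 0.0260
F = 19825.1 · e^(0.0260 × 21/12) = 19825.1 × 1.04655100 = 20747.9782
Value of long forward = (F − K)·e^(−rT) = (20747.9782 − 22873.7) · e^(−0.0540·21/12)
= -2125.7218 × 0.90982773 = -1934.04

-1934.04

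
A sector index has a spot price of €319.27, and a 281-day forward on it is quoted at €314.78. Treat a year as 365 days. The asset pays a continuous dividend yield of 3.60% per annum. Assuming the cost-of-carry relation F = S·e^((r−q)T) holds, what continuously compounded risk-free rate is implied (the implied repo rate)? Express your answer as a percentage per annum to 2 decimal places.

1.76%

From F = S·e^((r−q)T): (r − q) = ln(F/S)/T
ln(314.78/319.27) = ln(0.985937) = -0.014163
(r − q) = -0.014163 / (281/365) = -0.018397
r = ln(F/S)/T + q = -0.018397 + 0.0360 = 0.017603
r = 1.76%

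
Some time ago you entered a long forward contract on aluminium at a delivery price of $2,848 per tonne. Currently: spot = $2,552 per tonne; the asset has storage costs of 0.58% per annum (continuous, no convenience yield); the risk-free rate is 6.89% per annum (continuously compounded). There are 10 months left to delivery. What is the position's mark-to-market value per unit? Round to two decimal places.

-$124.72 per tonne

Current fair forward for the remaining 10 months: F = S·e^((r + u)·T), (r + u) = 0.0689 + 0.0058 = 0.0747
F = 2552 · e^(0.0747 × 10/12) = 2552 × 1.06422837 = 2715.9108
Value of long forward = (F − K)·e^(−rT) = (2715.9108 − 2848) · e^(−0.0689·10/12)
= -132.0892 × 0.94420057 = -124.72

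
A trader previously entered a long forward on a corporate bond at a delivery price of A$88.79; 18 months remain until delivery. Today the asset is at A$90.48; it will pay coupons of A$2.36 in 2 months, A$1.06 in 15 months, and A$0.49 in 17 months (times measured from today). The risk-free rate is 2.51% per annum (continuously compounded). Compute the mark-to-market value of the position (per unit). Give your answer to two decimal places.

A$1.12

PV(remaining coupons) I = 2.36·e^(−0.0251·2/12) + 1.06·e^(−0.0251·15/12) + 0.49·e^(−0.0251·17/12) = 3.8503
Current forward F = (S − I)·e^(rT) = (90.48 − 3.8503)·e^(0.0251·18/12) = 86.6297 × 1.038368 = 89.9535
Value (long) = (F − K)·e^(−rT) = (89.9535 − 88.79) × 0.963050 = 1.1205
Value = A$1.12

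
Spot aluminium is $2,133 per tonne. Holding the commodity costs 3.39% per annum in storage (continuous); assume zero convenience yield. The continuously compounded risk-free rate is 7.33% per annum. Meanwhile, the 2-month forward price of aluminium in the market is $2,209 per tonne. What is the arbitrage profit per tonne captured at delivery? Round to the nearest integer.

$38 per tonne

Fair forward: F* = S·e^(carry·T), with carry = (r + u) = 0.0733 + 0.0339 = 0.1072
F* = 2133 · e^(0.1072 × 2/12) = 2133 · e^0.017867 = 2133 × 1.018028 = $2171.4537
Market $2209 > fair $2171.4537: forward overpriced → cash-and-carry (buy spot, short the forward).
At maturity, profit = |F_mkt − F*| = |2209 − 2171.4537| = $38 per tonne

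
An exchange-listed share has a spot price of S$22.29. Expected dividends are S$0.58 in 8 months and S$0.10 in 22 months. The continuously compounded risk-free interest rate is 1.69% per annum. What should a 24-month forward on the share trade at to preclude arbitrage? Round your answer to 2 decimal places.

PV(dividends) I = 0.58·e^(−0.0169·8/12) + 0.10·e^(−0.0169·22/12)
I = 0.5735 + 0.0969 = 0.6704
F = (S − I)·e^(rT) = (22.29 − 0.6704) · e^(0.0169·24/12)
= 21.6196 · e^0.033800 = 21.6196 × 1.034378 = S$22.36

S$22.36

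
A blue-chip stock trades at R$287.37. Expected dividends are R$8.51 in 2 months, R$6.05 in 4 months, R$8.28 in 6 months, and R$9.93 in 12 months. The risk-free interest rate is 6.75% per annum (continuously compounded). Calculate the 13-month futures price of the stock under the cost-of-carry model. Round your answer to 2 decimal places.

R$275.16

PV(dividends) I = 8.51·e^(−0.0675·2/12) + 6.05·e^(−0.0675·4/12) + 8.28·e^(−0.0675·6/12) + 9.93·e^(−0.0675·12/12)
I = 8.4148 + 5.9154 + 8.0052 + 9.2818 = 31.6172
F = (S − I)·e^(rT) = (287.37 − 31.6172) · e^(0.0675·13/12)
= 255.7528 · e^0.073125 = 255.7528 × 1.075865 = R$275.16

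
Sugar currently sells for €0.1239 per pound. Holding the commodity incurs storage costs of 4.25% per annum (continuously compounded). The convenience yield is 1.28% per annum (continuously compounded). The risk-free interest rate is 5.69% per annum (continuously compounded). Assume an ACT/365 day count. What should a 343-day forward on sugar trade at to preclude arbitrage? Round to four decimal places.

Net carry = r + u − y = 0.0569 + 0.0425 − 0.0128 = 0.0866
F = S·e^((r+u−y)T) = 0.1239 · e^(0.0866 × 343/365) = 0.1239 · e^0.081380
= 0.1239 × 1.084783 = €0.1344 per pound

€0.1344 per pound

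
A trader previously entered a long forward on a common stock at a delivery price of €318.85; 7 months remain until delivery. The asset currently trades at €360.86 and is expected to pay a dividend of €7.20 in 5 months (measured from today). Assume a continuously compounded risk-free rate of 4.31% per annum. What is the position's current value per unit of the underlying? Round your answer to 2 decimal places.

PV(remaining dividends) I = 7.20·e^(−0.0431·5/12) = 7.0719
Current forward F = (S − I)·e^(rT) = (360.86 − 7.0719)·e^(0.0431·7/12) = 353.7881 × 1.025460 = 362.7955
Value (long) = (F − K)·e^(−rT) = (362.7955 − 318.85) × 0.975172 = 42.8544
Value = €42.85

€42.85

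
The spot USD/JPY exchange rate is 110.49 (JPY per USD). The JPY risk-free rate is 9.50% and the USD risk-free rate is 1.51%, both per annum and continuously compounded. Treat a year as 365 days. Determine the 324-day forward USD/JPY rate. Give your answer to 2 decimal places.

118.61

F = S·e^((r_JPY − r_USD)T) = 110.49 · e^((0.0950 − 0.0151) × 324/365)
= 110.49 · e^0.070925 = 110.49 × 1.073501
F = 118.61 JPY per USD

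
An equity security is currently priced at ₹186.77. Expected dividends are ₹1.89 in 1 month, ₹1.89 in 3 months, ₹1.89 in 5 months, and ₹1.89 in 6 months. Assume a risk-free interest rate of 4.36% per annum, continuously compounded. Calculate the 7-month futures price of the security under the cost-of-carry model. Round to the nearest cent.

₹183.93

PV(dividends) I = 1.89·e^(−0.0436·1/12) + 1.89·e^(−0.0436·3/12) + 1.89·e^(−0.0436·5/12) + 1.89·e^(−0.0436·6/12)
I = 1.8831 + 1.8695 + 1.8560 + 1.8492 = 7.4578
F = (S − I)·e^(rT) = (186.77 − 7.4578) · e^(0.0436·7/12)
= 179.3122 · e^0.025433 = 179.3122 × 1.025759 = ₹183.93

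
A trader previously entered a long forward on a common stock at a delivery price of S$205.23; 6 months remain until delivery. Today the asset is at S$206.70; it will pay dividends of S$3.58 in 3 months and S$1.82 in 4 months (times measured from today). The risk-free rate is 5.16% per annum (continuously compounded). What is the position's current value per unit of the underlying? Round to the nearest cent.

S$1.37

PV(remaining dividends) I = 3.58·e^(−0.0516·3/12) + 1.82·e^(−0.0516·4/12) = 5.3231
Current forward F = (S − I)·e^(rT) = (206.70 − 5.3231)·e^(0.0516·6/12) = 201.3769 × 1.026136 = 206.6401
Value (long) = (F − K)·e^(−rT) = (206.6401 − 205.23) × 0.974530 = 1.3742
Value = S$1.37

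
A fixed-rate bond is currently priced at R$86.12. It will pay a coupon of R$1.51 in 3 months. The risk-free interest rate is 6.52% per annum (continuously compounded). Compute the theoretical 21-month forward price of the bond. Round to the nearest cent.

PV(coupons) I = 1.51·e^(−0.0652·3/12)
I = 1.4856
F = (S − I)·e^(rT) = (86.12 − 1.4856) · e^(0.0652·21/12)
= 84.6344 · e^0.114100 = 84.6344 × 1.120864 = R$94.86

R$94.86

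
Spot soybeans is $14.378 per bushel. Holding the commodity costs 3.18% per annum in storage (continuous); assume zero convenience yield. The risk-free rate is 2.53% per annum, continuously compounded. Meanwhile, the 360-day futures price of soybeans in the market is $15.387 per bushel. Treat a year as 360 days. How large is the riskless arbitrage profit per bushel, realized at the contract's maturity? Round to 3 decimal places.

Fair futures: F* = S·e^(carry·T), with carry = (r + u) = 0.0253 + 0.0318 = 0.0571
F* = 14.378 · e^(0.0571 × 360/360) = 14.378 · e^0.057100 = 14.378 × 1.058762 = $15.2229
Market $15.387 > fair $15.2229: forward overpriced → cash-and-carry (buy spot, short the forward).
At maturity, profit = |F_mkt − F*| = |15.387 − 15.2229| = $0.164 per bushel

$0.164 per bushel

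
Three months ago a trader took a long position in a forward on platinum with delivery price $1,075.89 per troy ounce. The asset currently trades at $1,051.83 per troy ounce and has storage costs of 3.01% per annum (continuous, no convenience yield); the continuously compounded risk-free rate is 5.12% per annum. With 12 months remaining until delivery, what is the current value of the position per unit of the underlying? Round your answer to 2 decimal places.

Current fair forward for the remaining 12 months: F = S·e^((r + u)·T), (r + u) = 0.0512 + 0.0301 = 0.0813
F = 1051.83 · e^(0.0813 × 12/12) = 1051.83 × 1.08469626 = 1140.9161
Value of long forward = (F − K)·e^(−rT) = (1140.9161 − 1075.89) · e^(−0.0512·12/12)
= 65.0261 × 0.95008863 = 61.78

$61.78 per troy ounce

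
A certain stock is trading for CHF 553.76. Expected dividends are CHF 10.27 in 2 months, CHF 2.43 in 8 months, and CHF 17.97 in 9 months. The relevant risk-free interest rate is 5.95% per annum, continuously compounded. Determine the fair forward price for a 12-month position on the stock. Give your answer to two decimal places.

PV(dividends) I = 10.27·e^(−0.0595·2/12) + 2.43·e^(−0.0595·8/12) + 17.97·e^(−0.0595·9/12)
I = 10.1687 + 2.3355 + 17.1857 = 29.6899
F = (S − I)·e^(rT) = (553.76 − 29.6899) · e^(0.0595·12/12)
= 524.0701 · e^0.059500 = 524.0701 × 1.061306 = CHF 556.20

CHF 556.20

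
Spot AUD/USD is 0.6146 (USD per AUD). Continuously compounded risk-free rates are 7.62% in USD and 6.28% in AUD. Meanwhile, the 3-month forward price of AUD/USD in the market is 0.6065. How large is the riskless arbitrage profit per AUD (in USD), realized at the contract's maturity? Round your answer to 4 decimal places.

Fair forward: F* = S·e^(carry·T), with carry = (r_USD − r_AUD) = 0.0762 − 0.0628 = 0.0134
F* = 0.6146 · e^(0.0134 × 3/12) = 0.6146 · e^0.003350 = 0.6146 × 1.003356 = 0.6167
Market 0.6065 < fair 0.6167: forward underpriced → reverse cash-and-carry (short spot, go long the forward).
At maturity, profit = |F_mkt − F*| = |0.6065 − 0.6167| = 0.0102 per AUD (in USD)

0.0102 per AUD (in USD)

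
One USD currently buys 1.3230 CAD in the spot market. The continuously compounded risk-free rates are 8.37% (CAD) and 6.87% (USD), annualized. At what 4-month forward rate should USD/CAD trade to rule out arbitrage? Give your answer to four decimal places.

F = S·e^((r_CAD − r_USD)T) = 1.3230 · e^((0.0837 − 0.0687) × 4/12)
= 1.3230 · e^0.005000 = 1.3230 × 1.005013
F = 1.3296 CAD per USD

1.3296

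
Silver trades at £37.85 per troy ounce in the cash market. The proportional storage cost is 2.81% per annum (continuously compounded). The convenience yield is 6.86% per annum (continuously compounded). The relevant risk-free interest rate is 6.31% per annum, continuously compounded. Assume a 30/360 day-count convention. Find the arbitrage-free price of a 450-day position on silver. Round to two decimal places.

£38.93 per troy ounce

Net carry = r + u − y = 0.0631 + 0.0281 − 0.0686 = 0.0226
F = S·e^((r+u−y)T) = 37.85 · e^(0.0226 × 450/360) = 37.85 · e^0.028250
= 37.85 × 1.028653 = £38.93 per troy ounce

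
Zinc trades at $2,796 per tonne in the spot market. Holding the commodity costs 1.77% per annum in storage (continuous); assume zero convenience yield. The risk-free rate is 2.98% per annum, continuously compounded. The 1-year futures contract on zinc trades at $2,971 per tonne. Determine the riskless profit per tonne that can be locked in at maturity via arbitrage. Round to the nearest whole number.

$39 per tonne

Fair futures: F* = S·e^(carry·T), with carry = (r + u) = 0.0298 + 0.0177 = 0.0475
F* = 2796 · e^(0.0475 × 1) = 2796 · e^0.047500 = 2796 × 1.048646 = $2932.0142
Market $2971 > fair $2932.0142: forward overpriced → cash-and-carry (buy spot, short the forward).
At maturity, profit = |F_mkt − F*| = |2971 − 2932.0142| = $39 per tonne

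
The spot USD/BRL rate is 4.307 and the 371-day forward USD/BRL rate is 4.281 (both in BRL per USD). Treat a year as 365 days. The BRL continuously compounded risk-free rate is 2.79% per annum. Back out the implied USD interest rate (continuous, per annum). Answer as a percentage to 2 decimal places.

F = S·e^((r_BRL − r_USD)T) ⇒ r_USD = r_BRL − ln(F/S)/T
ln(4.281/4.307) = -0.006055; /(371/365) = -0.005957
r_USD = 0.0279 + 0.005957 = 0.033857
r_USD = 3.39%

3.39%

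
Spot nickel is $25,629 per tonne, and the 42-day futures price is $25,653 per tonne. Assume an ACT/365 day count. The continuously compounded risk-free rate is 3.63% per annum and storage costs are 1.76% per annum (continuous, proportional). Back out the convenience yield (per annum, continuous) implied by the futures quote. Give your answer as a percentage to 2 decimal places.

4.58%

F = S·e^((r+u−y)T) ⇒ (r+u−y) = ln(F/S)/T
ln(25653/25629) = 0.000936; /T ⇒ 0.008134
y = r + u − ln(F/S)/T = 0.0363 + 0.0176 − 0.008134 = 0.045766
y = 4.58%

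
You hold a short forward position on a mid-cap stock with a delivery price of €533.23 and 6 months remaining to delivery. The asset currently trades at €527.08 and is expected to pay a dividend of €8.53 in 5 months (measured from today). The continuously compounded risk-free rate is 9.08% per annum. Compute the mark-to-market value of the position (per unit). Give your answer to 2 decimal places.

PV(remaining dividends) I = 8.53·e^(−0.0908·5/12) = 8.2133
Current forward F = (S − I)·e^(rT) = (527.08 − 8.2133)·e^(0.0908·6/12) = 518.8667 × 1.046446 = 542.9660
Value (long) = (F − K)·e^(−rT) = (542.9660 − 533.23) × 0.955615 = 9.3039
Short position value = −(long value) = -€9.30

-€9.30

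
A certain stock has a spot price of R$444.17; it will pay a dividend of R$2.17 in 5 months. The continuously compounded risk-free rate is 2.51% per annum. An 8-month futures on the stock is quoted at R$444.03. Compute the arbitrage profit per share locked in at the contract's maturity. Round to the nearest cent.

PV(dividends) I = 2.17·e^(−0.0251·5/12) = 2.1474
Fair futures F* = (S − I)·e^(rT) = (444.17 − 2.1474)·e^0.016733 = 442.0226 × 1.016874 = 449.4813
Market R$444.03 < fair 449.4813: forward underpriced → reverse cash-and-carry (short the stock, invest proceeds at r, pay the dividends, go long the forward).
Profit at T = |F_mkt − F*| = |444.03 − 449.4813| = R$5.45 per share

R$5.45 per share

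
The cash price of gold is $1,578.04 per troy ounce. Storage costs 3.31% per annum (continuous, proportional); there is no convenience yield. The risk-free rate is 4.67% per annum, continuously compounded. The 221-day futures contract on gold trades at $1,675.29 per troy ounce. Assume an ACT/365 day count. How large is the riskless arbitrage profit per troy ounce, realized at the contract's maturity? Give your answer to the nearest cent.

$19.13 per troy ounce

Fair futures: F* = S·e^(carry·T), with carry = (r + u) = 0.0467 + 0.0331 = 0.0798
F* = 1578.04 · e^(0.0798 × 221/365) = 1578.04 · e^0.04831726 = 1578.04 × 1.04950357 = $1656.1586
Market $1675.29 > fair $1656.1586: forward overpriced → cash-and-carry (buy spot, short the forward).
At maturity, profit = |F_mkt − F*| = |1675.29 − 1656.1586| = $19.13 per troy ounce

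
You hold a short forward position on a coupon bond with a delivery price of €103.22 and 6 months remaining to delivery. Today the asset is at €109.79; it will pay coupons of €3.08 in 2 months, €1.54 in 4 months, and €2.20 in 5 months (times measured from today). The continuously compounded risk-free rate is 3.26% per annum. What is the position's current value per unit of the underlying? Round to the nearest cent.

-€1.48

PV(remaining coupons) I = 3.08·e^(−0.0326·2/12) + 1.54·e^(−0.0326·4/12) + 2.20·e^(−0.0326·5/12) = 6.7570
Current forward F = (S − I)·e^(rT) = (109.79 − 6.7570)·e^(0.0326·6/12) = 103.0330 × 1.016434 = 104.7262
Value (long) = (F − K)·e^(−rT) = (104.7262 − 103.22) × 0.983832 = 1.4818
Short position value = −(long value) = -€1.48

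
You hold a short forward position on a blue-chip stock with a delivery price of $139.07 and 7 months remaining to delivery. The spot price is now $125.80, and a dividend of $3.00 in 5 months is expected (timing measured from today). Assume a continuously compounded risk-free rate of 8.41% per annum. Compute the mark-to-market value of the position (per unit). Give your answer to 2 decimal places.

$9.51

PV(remaining dividends) I = 3.00·e^(−0.0841·5/12) = 2.8967
Current forward F = (S − I)·e^(rT) = (125.80 − 2.8967)·e^(0.0841·7/12) = 122.9033 × 1.050282 = 129.0831
Value (long) = (F − K)·e^(−rT) = (129.0831 − 139.07) × 0.952126 = -9.5088
Short position value = −(long value) = $9.51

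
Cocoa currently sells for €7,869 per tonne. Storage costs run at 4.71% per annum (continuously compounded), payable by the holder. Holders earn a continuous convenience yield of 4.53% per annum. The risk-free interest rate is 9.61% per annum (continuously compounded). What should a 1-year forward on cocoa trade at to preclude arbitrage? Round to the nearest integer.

Net carry = r + u − y = 0.0961 + 0.0471 − 0.0453 = 0.0979
F = S·e^((r+u−y)T) = 7869 · e^(0.0979 × 1) = 7869 · e^0.097900
= 7869 × 1.102852 = €8,678 per tonne

€8,678 per tonne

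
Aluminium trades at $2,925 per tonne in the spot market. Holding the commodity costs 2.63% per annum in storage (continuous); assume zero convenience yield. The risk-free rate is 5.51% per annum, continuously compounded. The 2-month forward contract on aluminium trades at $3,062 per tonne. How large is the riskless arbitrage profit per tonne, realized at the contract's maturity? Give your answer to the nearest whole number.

Fair forward: F* = S·e^(carry·T), with carry = (r + u) = 0.0551 + 0.0263 = 0.0814
F* = 2925 · e^(0.0814 × 2/12) = 2925 · e^0.013567 = 2925 × 1.013659 = $2964.9526
Market $3062 > fair $2964.9526: forward overpriced → cash-and-carry (buy spot, short the forward).
At maturity, profit = |F_mkt − F*| = |3062 − 2964.9526| = $97 per tonne

$97 per tonne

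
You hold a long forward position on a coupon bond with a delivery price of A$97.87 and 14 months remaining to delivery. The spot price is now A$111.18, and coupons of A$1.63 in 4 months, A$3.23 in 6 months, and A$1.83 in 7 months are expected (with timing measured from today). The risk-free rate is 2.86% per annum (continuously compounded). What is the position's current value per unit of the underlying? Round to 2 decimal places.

A$9.92

PV(remaining coupons) I = 1.63·e^(−0.0286·4/12) + 3.23·e^(−0.0286·6/12) + 1.83·e^(−0.0286·7/12) = 6.5984
Current forward F = (S − I)·e^(rT) = (111.18 − 6.5984)·e^(0.0286·14/12) = 104.5816 × 1.033930 = 108.1301
Value (long) = (F − K)·e^(−rT) = (108.1301 − 97.87) × 0.967184 = 9.9234
Value = A$9.92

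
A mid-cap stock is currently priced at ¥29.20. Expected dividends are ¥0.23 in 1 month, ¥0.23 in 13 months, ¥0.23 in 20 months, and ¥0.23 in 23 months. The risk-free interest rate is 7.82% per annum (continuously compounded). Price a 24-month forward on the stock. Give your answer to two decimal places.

PV(dividends) I = 0.23·e^(−0.0782·1/12) + 0.23·e^(−0.0782·13/12) + 0.23·e^(−0.0782·20/12) + 0.23·e^(−0.0782·23/12)
I = 0.2285 + 0.2113 + 0.2019 + 0.1980 = 0.8397
F = (S − I)·e^(rT) = (29.20 − 0.8397) · e^(0.0782·24/12)
= 28.3603 · e^0.156400 = 28.3603 × 1.169294 = ¥33.16

¥33.16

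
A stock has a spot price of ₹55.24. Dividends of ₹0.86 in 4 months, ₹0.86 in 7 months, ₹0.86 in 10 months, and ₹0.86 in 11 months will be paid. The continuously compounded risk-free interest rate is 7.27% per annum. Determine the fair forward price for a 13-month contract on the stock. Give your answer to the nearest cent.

PV(dividends) I = 0.86·e^(−0.0727·4/12) + 0.86·e^(−0.0727·7/12) + 0.86·e^(−0.0727·10/12) + 0.86·e^(−0.0727·11/12)
I = 0.8394 + 0.8243 + 0.8094 + 0.8046 = 3.2777
F = (S − I)·e^(rT) = (55.24 − 3.2777) · e^(0.0727·13/12)
= 51.9623 · e^0.078758 = 51.9623 × 1.081942 = ₹56.22

₹56.22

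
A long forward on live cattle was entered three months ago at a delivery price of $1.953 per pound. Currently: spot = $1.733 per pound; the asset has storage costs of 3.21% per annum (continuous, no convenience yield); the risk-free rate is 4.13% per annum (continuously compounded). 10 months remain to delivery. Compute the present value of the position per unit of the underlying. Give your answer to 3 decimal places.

-$0.107 per pound

Current fair forward for the remaining 10 months: F = S·e^((r + u)·T), (r + u) = 0.0413 + 0.0321 = 0.0734
F = 1.733 · e^(0.0734 × 10/12) = 1.733 × 1.063076 = 1.8423
Value of long forward = (F − K)·e^(−rT) = (1.8423 − 1.953) · e^(−0.0413·10/12)
= -0.1107 × 0.966169 = -0.107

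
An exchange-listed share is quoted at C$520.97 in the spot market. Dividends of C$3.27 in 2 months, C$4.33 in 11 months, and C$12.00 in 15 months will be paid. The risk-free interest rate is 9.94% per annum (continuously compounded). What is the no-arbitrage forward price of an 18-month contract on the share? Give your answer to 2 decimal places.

C$584.11

PV(dividends) I = 3.27·e^(−0.0994·2/12) + 4.33·e^(−0.0994·11/12) + 12.00·e^(−0.0994·15/12)
I = 3.2163 + 3.9529 + 10.5979 = 17.7671
F = (S − I)·e^(rT) = (520.97 − 17.7671) · e^(0.0994·18/12)
= 503.2029 · e^0.149100 = 503.2029 × 1.160789 = C$584.11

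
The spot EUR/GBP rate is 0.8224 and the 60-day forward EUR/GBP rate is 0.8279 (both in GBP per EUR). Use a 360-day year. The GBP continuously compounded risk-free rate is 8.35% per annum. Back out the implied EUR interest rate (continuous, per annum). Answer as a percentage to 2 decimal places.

4.35%

F = S·e^((r_GBP − r_EUR)T) ⇒ r_EUR = r_GBP − ln(F/S)/T
ln(0.8279/0.8224) = 0.006665; /(60/360) = 0.039990
r_EUR = 0.0835 − 0.039990 = 0.043510
r_EUR = 4.35%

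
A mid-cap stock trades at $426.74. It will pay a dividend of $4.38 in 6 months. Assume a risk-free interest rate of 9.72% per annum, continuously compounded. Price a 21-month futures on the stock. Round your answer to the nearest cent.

PV(dividends) I = 4.38·e^(−0.0972·6/12)
I = 4.1722
F = (S − I)·e^(rT) = (426.74 − 4.1722) · e^(0.0972·21/12)
= 422.5678 · e^0.170100 = 422.5678 × 1.185423 = $500.92

$500.92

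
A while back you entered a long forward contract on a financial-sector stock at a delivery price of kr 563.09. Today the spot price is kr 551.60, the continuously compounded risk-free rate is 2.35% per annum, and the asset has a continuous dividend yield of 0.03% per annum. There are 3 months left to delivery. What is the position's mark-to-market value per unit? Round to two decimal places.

Current fair forward for the remaining 3 months: F = S·e^((r − q)·T), (r − q) = 0.0235 − 0.0003 = 0.0232
F = 551.60 · e^(0.0232 × 3/12) = 551.60 × 1.005817 = 554.8087
Value of long forward = (F − K)·e^(−rT) = (554.8087 − 563.09) · e^(−0.0235·3/12)
= -8.2813 × 0.994142 = -8.23

-kr 8.23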